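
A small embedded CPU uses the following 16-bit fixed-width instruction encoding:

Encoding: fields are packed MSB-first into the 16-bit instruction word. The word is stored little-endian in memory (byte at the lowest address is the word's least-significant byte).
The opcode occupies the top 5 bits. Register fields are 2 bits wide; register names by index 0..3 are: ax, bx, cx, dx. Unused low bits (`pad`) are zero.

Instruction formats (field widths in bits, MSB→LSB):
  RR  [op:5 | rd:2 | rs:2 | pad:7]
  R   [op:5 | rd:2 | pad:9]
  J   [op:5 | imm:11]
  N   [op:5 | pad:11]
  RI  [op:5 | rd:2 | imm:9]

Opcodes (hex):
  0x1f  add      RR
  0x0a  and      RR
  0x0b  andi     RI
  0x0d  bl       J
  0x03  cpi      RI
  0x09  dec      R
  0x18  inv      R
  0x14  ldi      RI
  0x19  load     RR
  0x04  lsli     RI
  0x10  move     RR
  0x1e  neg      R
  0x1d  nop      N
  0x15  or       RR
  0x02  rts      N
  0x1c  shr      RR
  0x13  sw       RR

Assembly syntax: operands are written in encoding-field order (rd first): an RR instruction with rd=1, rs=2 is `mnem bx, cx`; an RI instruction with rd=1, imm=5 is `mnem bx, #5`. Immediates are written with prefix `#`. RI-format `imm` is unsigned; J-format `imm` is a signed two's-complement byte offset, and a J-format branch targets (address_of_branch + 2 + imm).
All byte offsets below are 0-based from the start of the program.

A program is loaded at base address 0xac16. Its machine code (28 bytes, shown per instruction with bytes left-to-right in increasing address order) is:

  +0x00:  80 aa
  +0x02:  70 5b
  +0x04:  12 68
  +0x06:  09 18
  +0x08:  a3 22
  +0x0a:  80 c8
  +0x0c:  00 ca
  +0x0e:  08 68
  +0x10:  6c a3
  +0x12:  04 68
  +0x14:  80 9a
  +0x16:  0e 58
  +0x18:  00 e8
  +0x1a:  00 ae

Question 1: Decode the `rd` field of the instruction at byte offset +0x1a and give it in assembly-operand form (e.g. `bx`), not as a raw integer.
dx

+0x1a: 00 ae ⇒ word 0xae00 (little)
  op=0xae00>>11=0x15 ⇒ or (RR)
  rd@[10:9]=0x3 ⇒ dx
  rs@[8:7]=0x0 ⇒ ax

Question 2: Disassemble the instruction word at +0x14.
sw bx, bx

+0x14: 80 9a ⇒ word 0x9a80 (little)
  top 5b → 0x13 → sw [RR]
  rd: (w>>9)&0x3=0x1 → bx
  rs: (w>>7)&0x3=0x1 → bx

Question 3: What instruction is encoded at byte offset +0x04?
bl #18

off 0x04: read 12 68 as little → 0x6812
  op=0x6812>>11=0xd ⇒ bl (J)
  [10:0] imm=18 = #18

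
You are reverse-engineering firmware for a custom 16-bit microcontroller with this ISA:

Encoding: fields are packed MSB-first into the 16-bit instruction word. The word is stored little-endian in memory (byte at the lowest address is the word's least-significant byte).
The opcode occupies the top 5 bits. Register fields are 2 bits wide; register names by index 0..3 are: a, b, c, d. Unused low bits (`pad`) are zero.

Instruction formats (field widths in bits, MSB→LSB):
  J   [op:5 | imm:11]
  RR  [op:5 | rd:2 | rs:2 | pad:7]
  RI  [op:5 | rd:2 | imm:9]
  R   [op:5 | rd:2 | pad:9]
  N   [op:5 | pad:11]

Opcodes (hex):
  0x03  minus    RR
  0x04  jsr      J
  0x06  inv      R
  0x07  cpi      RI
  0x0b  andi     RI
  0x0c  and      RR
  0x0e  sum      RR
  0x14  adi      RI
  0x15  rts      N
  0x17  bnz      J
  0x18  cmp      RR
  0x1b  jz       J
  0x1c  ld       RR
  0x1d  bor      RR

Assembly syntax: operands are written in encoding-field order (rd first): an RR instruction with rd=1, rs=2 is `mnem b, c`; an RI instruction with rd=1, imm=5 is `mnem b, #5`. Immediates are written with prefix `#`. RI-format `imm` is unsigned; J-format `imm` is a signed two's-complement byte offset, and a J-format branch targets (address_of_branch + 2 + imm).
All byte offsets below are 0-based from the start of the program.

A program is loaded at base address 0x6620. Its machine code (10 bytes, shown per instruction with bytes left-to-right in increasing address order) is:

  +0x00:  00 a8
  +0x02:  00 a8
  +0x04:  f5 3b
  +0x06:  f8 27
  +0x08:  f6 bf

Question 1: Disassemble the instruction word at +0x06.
off 0x06: read f8 27 as little → 0x27f8
  top 5b → 0x4 → jsr [J]
  imm@[10:0]=0x7f8 (s11→-8) ⇒ #-8

jsr #-8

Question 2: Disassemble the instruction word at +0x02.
off 0x02: read 00 a8 as little → 0xa800
  top 5b → 0x15 → rts [N]

rts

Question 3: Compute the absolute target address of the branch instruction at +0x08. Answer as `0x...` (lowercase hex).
0x6620

@+08  little-endian(f6 bf) = 0xbff6
  op=0xbff6>>11=0x17 ⇒ bnz (J)
  [10:0] imm=2038 (s11→-10) = #-10
  target = base 0x6620 + off 0x08 + 2 + imm -10 = 0x6620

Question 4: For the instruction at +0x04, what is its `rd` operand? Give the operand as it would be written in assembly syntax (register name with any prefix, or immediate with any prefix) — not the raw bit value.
+0x04: f5 3b ⇒ word 0x3bf5 (little)
  top 5b → 0x7 → cpi [RI]
  [10:9] rd=1 = b
  [8:0] imm=501 = #501

b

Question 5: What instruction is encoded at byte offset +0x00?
rts

+0x00: 00 a8 ⇒ word 0xa800 (little)
  op=0xa800>>11=0x15 ⇒ rts (N)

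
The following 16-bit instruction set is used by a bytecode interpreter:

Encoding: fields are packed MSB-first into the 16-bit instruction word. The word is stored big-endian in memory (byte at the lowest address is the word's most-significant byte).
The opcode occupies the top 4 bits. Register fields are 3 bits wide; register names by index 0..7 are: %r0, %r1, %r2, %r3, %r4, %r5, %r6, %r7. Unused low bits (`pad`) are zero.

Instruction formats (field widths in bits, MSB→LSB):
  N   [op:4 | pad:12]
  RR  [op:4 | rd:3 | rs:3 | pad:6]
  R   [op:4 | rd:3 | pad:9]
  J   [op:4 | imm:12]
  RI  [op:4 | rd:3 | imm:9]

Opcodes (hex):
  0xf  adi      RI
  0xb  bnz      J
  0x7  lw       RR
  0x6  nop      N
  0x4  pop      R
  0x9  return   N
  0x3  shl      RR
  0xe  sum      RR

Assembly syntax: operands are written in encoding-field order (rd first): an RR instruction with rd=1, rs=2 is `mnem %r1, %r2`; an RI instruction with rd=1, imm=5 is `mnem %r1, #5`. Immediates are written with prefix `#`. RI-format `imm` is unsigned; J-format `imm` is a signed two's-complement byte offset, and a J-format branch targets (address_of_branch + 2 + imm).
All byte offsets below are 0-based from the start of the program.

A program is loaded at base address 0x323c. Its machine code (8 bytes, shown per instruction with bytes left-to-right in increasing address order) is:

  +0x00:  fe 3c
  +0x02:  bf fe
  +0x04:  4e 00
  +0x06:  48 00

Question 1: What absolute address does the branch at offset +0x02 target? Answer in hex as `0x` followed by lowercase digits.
0x323e

[02] bf fe → 0xbffe
  op=0xbffe>>12=0xb ⇒ bnz (J)
  imm@[11:0]=0xffe (s12→-2) ⇒ #-2
  target = base 0x323c + off 0x02 + 2 + imm -2 = 0x323e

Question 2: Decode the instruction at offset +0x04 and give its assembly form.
off 0x04: read 4e 00 as big → 0x4e00
  top 4b → 0x4 → pop [R]
  [11:9] rd=7 = %r7

pop %r7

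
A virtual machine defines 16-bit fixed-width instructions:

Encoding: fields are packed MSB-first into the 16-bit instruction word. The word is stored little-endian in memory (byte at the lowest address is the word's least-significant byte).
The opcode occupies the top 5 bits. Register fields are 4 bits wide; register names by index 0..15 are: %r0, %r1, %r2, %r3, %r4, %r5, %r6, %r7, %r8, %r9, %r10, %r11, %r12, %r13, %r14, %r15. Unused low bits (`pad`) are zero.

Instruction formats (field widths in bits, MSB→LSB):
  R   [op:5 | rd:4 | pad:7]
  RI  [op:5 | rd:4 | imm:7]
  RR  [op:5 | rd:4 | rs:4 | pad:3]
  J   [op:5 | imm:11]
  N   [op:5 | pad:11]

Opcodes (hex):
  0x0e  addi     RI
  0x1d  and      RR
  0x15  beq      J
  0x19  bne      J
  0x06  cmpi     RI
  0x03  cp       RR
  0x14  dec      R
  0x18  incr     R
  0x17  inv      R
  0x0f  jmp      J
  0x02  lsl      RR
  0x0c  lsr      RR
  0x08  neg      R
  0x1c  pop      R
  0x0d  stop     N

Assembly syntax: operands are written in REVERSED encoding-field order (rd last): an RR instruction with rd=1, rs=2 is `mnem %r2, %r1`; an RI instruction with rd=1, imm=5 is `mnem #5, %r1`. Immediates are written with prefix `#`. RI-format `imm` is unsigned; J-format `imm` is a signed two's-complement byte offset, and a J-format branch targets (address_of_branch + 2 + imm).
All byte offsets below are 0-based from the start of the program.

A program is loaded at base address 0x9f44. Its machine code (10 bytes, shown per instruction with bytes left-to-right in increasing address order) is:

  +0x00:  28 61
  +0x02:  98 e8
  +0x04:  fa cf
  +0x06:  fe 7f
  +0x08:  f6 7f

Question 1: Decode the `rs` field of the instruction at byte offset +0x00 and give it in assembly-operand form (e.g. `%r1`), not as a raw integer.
+0x00: 28 61 ⇒ word 0x6128 (little)
  opcode bits[15:11]=0xc: lsr/RR
  rd: (w>>7)&0xf=0x2 → %r2
  rs: (w>>3)&0xf=0x5 → %r5

%r5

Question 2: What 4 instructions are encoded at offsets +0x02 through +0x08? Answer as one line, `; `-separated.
and %r3, %r1; bne #-6; jmp #-2; jmp #-10

@+02  little-endian(98 e8) = 0xe898
  op=0xe898>>11=0x1d ⇒ and (RR)
  [10:7] rd=1 = %r1
  [6:3] rs=3 = %r3
@+04  little-endian(fa cf) = 0xcffa
  op=0xcffa>>11=0x19 ⇒ bne (J)
  [10:0] imm=2042 (s11→-6) = #-6
@+06  little-endian(fe 7f) = 0x7ffe
  op=0x7ffe>>11=0xf ⇒ jmp (J)
  [10:0] imm=2046 (s11→-2) = #-2
@+08  little-endian(f6 7f) = 0x7ff6
  op=0x7ff6>>11=0xf ⇒ jmp (J)
  [10:0] imm=2038 (s11→-10) = #-10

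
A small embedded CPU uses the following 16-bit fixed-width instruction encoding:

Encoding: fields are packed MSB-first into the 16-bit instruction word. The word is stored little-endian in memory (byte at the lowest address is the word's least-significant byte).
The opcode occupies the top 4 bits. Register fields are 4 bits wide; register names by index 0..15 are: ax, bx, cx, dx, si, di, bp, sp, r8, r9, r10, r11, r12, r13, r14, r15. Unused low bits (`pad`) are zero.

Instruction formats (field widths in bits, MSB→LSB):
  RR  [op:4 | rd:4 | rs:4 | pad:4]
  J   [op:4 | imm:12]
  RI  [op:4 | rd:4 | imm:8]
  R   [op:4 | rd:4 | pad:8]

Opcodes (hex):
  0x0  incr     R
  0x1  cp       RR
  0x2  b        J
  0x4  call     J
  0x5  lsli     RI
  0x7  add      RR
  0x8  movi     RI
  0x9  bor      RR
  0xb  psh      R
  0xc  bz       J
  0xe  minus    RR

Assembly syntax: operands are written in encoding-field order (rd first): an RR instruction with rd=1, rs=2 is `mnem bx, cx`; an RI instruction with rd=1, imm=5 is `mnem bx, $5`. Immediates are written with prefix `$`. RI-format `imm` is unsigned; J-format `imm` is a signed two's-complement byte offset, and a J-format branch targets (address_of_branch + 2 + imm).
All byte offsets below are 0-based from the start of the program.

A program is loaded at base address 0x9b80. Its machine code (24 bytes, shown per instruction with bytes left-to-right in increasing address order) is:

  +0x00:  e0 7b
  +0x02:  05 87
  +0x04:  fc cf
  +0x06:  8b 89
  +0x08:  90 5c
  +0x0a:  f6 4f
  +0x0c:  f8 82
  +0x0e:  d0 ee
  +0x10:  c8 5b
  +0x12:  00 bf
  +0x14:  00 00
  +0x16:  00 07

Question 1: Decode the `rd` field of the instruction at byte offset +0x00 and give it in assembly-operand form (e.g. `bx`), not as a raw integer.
r11

[00] e0 7b → 0x7be0
  op=0x7be0>>12=0x7 ⇒ add (RR)
  rd: (w>>8)&0xf=0xb → r11
  rs: (w>>4)&0xf=0xe → r14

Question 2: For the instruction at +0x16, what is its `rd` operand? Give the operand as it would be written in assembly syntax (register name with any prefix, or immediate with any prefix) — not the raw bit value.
@+16  little-endian(00 07) = 0x0700
  top 4b → 0x0 → incr [R]
  rd: (w>>8)&0xf=0x7 → sp

sp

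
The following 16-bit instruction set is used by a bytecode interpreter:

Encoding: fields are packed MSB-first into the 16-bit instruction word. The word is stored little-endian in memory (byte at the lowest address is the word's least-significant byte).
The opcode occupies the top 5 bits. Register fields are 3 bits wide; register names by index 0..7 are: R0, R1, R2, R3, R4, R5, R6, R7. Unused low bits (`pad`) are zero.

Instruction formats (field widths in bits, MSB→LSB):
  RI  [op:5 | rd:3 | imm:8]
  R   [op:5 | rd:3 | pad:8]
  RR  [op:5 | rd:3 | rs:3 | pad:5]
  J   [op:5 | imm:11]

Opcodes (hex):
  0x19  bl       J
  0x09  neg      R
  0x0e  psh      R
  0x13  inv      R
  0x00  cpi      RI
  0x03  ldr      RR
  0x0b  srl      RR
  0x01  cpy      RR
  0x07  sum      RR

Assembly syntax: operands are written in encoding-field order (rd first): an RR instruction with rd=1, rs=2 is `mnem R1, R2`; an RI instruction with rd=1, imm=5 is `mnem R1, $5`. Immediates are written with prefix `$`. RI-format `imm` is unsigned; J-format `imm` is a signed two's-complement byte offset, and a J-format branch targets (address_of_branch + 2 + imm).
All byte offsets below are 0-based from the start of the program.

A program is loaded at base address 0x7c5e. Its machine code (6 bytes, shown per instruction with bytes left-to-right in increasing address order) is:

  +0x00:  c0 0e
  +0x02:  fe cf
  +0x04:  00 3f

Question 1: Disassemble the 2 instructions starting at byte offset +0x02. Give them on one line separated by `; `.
+0x02: fe cf ⇒ word 0xcffe (little)
  op=0xcffe>>11=0x19 ⇒ bl (J)
  [10:0] imm=2046 (s11→-2) = $-2
+0x04: 00 3f ⇒ word 0x3f00 (little)
  op=0x3f00>>11=0x7 ⇒ sum (RR)
  [10:8] rd=7 = R7
  [7:5] rs=0 = R0

bl $-2; sum R7, R0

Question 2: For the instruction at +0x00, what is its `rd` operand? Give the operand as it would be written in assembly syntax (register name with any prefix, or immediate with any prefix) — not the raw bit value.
R6

@+00  little-endian(c0 0e) = 0x0ec0
  top 5b → 0x1 → cpy [RR]
  rd: (w>>8)&0x7=0x6 → R6
  rs: (w>>5)&0x7=0x6 → R6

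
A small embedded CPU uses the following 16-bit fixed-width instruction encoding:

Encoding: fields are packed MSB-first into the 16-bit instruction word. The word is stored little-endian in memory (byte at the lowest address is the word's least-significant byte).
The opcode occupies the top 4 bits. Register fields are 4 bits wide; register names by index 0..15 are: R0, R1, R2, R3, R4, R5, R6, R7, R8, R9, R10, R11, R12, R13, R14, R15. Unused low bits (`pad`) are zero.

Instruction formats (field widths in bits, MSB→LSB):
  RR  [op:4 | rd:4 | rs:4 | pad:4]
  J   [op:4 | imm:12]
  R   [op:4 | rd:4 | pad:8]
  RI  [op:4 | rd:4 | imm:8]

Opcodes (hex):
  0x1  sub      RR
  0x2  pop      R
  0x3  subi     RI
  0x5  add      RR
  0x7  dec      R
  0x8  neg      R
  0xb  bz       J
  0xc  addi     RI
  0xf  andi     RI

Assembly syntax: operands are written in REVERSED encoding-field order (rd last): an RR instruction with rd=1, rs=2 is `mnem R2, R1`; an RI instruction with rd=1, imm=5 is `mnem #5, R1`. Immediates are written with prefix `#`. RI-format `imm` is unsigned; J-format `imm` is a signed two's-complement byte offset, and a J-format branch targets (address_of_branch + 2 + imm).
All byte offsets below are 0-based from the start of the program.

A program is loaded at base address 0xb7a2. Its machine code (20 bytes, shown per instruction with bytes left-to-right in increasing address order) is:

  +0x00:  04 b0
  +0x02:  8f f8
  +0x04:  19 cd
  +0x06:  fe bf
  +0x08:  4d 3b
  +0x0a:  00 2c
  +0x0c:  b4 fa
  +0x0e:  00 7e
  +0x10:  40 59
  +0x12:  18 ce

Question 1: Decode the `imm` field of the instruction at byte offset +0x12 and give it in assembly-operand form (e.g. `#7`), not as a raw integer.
+0x12: 18 ce ⇒ word 0xce18 (little)
  top 4b → 0xc → addi [RI]
  rd@[11:8]=0xe ⇒ R14
  imm@[7:0]=0x18 ⇒ #24

#24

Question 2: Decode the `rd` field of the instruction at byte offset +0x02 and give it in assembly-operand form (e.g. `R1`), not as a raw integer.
off 0x02: read 8f f8 as little → 0xf88f
  op=0xf88f>>12=0xf ⇒ andi (RI)
  rd@[11:8]=0x8 ⇒ R8
  imm@[7:0]=0x8f ⇒ #143

R8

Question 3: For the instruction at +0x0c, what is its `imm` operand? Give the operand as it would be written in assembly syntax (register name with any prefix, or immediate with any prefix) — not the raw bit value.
+0x0c: b4 fa ⇒ word 0xfab4 (little)
  op=0xfab4>>12=0xf ⇒ andi (RI)
  [11:8] rd=10 = R10
  [7:0] imm=180 = #180

#180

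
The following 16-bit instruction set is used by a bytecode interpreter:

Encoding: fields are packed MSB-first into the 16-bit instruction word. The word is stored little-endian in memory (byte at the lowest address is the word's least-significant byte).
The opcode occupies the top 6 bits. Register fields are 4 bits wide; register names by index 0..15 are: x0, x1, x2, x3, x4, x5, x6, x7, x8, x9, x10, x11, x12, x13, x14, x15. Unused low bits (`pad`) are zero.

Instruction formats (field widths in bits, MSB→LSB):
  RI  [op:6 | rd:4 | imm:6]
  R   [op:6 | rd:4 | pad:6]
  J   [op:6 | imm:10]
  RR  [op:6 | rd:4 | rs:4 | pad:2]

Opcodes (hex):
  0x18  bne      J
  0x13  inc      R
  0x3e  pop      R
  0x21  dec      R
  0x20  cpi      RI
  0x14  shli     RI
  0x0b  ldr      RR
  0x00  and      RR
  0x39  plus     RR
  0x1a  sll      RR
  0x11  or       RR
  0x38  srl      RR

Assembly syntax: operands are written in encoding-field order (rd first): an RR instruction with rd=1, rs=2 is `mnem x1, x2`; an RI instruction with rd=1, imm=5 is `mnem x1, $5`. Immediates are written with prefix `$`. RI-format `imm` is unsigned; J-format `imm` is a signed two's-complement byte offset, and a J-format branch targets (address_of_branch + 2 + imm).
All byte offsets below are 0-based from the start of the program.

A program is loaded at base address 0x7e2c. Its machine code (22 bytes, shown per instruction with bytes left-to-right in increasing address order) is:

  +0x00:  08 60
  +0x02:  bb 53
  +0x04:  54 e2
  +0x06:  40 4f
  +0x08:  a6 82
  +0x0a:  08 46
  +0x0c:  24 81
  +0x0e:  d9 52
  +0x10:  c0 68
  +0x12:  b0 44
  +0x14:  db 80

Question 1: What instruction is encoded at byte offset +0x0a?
+0x0a: 08 46 ⇒ word 0x4608 (little)
  opcode bits[15:10]=0x11: or/RR
  rd: (w>>6)&0xf=0x8 → x8
  rs: (w>>2)&0xf=0x2 → x2

or x8, x2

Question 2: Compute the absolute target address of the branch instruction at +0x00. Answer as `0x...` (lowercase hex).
0x7e36

@+00  little-endian(08 60) = 0x6008
  opcode bits[15:10]=0x18: bne/J
  imm@[9:0]=0x8 ⇒ $8
  target = base 0x7e2c + off 0x00 + 2 + imm 8 = 0x7e36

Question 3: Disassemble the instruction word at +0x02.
shli x14, $59

off 0x02: read bb 53 as little → 0x53bb
  op=0x53bb>>10=0x14 ⇒ shli (RI)
  [9:6] rd=14 = x14
  [5:0] imm=59 = $59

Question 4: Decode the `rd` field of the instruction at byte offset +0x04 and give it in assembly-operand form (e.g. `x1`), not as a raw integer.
+0x04: 54 e2 ⇒ word 0xe254 (little)
  top 6b → 0x38 → srl [RR]
  [9:6] rd=9 = x9
  [5:2] rs=5 = x5

x9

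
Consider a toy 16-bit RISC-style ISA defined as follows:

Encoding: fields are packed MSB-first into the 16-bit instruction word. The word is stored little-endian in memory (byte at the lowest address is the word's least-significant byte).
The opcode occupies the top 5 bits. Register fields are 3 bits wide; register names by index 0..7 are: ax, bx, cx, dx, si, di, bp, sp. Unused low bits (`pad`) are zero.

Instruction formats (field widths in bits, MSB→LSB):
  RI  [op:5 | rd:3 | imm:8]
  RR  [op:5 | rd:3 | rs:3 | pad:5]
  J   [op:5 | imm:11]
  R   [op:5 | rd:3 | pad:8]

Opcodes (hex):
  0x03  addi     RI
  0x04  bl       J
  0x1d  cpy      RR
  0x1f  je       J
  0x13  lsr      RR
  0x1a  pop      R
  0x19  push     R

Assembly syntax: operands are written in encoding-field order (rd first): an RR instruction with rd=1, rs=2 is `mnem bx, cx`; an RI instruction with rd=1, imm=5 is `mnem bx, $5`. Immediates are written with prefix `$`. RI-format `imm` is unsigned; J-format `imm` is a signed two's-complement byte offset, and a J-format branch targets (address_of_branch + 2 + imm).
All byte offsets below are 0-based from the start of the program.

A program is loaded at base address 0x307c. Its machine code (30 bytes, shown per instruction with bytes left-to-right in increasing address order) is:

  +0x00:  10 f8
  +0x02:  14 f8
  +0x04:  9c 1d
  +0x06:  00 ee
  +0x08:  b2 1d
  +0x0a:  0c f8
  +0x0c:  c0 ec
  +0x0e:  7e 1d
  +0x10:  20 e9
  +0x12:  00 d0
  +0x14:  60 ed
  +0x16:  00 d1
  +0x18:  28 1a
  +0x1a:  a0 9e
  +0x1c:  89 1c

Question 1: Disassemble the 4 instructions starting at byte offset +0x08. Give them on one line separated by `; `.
+0x08: b2 1d ⇒ word 0x1db2 (little)
  opcode bits[15:11]=0x3: addi/RI
  rd@[10:8]=0x5 ⇒ di
  imm@[7:0]=0xb2 ⇒ $178
+0x0a: 0c f8 ⇒ word 0xf80c (little)
  opcode bits[15:11]=0x1f: je/J
  imm@[10:0]=0xc ⇒ $12
+0x0c: c0 ec ⇒ word 0xecc0 (little)
  opcode bits[15:11]=0x1d: cpy/RR
  rd@[10:8]=0x4 ⇒ si
  rs@[7:5]=0x6 ⇒ bp
+0x0e: 7e 1d ⇒ word 0x1d7e (little)
  opcode bits[15:11]=0x3: addi/RI
  rd@[10:8]=0x5 ⇒ di
  imm@[7:0]=0x7e ⇒ $126

addi di, $178; je $12; cpy si, bp; addi di, $126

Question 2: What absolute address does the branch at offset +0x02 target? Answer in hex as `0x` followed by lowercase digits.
@+02  little-endian(14 f8) = 0xf814
  top 5b → 0x1f → je [J]
  imm@[10:0]=0x14 ⇒ $20
  target = base 0x307c + off 0x02 + 2 + imm 20 = 0x3094

0x3094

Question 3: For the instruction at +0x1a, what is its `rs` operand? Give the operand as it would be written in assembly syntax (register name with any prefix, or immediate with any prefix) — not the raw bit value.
+0x1a: a0 9e ⇒ word 0x9ea0 (little)
  op=0x9ea0>>11=0x13 ⇒ lsr (RR)
  [10:8] rd=6 = bp
  [7:5] rs=5 = di

di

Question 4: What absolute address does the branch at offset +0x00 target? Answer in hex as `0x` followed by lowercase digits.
0x308e

@+00  little-endian(10 f8) = 0xf810
  top 5b → 0x1f → je [J]
  imm@[10:0]=0x10 ⇒ $16
  target = base 0x307c + off 0x00 + 2 + imm 16 = 0x308e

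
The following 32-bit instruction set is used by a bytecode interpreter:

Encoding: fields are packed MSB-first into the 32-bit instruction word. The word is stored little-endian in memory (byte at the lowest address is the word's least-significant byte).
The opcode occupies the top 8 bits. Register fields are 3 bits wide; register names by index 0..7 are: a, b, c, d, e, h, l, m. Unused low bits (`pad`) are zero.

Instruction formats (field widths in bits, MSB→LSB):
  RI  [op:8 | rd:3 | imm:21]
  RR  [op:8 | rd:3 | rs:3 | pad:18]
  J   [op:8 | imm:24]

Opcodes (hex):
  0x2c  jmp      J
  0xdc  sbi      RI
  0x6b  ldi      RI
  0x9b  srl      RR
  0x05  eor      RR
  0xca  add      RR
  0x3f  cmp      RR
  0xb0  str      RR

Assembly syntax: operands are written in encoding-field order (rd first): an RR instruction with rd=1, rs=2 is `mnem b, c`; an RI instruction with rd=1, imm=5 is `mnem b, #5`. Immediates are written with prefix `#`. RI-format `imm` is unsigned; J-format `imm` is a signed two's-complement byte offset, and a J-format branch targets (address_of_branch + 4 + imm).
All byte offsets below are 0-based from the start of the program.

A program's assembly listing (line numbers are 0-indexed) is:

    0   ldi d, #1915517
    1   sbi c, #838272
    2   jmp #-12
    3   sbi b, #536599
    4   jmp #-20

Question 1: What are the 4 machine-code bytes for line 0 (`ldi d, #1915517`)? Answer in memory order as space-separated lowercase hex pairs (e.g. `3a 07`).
0. ldi fields op=0x6b:8|rd=3:3|imm=1915517:21 → word 6b7d3a7dh → 7d 3a 7d 6b

7d 3a 7d 6b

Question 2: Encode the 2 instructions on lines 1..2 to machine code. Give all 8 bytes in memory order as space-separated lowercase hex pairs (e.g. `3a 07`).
1. sbi fields op=0xdc:8|rd=2:3|imm=838272:21 → word dc4cca80h → 80 ca 4c dc
2. jmp fields op=0x2c:8|imm=-12:24 → word 2cfffff4h → f4 ff ff 2c

80 ca 4c dc f4 ff ff 2c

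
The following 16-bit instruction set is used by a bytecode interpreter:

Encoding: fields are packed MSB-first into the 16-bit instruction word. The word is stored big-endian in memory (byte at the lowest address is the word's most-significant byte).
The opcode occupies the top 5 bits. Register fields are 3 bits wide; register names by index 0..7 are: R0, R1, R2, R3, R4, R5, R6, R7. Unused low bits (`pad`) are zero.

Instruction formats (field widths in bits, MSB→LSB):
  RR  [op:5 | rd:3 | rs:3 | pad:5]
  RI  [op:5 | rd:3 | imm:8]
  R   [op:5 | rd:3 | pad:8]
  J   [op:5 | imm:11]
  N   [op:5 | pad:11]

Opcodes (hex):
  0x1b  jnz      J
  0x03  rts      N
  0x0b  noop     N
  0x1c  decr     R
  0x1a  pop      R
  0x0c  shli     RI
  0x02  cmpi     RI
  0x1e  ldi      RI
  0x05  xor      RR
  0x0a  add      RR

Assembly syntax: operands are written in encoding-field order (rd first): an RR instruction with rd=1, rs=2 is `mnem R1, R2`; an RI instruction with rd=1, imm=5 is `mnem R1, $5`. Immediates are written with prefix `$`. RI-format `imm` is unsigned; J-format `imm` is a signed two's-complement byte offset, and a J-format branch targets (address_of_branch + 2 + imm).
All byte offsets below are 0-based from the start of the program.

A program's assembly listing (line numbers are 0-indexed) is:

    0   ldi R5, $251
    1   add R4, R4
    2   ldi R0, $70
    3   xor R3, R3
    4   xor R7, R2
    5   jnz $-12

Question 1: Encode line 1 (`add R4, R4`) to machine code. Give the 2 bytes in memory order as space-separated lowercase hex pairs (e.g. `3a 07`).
54 80

line 1 (add): pack op=0xa:5|rd=4:3|rs=4:3|pad=0:5 = 0x5480; big→ 54 80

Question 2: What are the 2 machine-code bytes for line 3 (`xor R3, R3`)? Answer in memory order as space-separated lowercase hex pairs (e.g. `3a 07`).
2b 60

L3: xor op=0x5:5|rd=3:3|rs=3:3|pad=0:5 ⇒ 0x2b60 ⇒ big 2b 60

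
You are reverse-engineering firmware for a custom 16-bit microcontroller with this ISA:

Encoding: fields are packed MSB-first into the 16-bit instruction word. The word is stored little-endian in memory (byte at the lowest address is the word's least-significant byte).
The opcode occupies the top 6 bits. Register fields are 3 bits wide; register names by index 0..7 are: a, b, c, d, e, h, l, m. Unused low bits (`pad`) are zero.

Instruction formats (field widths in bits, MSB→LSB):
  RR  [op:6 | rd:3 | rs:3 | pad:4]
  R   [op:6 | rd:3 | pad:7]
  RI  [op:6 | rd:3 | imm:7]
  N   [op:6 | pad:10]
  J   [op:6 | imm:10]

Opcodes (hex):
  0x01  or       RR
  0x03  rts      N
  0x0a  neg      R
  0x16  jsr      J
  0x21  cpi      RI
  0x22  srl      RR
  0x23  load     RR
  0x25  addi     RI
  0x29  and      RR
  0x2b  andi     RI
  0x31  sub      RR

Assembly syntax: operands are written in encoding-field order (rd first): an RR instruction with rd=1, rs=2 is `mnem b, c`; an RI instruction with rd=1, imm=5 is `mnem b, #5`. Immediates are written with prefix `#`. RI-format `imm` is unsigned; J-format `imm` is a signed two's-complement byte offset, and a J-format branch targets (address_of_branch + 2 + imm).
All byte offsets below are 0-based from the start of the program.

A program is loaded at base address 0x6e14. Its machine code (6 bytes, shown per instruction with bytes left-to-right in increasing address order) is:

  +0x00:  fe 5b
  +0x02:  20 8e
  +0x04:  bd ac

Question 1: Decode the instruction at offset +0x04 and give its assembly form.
off 0x04: read bd ac as little → 0xacbd
  opcode bits[15:10]=0x2b: andi/RI
  [9:7] rd=1 = b
  [6:0] imm=61 = #61

andi b, #61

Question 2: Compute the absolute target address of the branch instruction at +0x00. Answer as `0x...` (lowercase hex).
0x6e14

off 0x00: read fe 5b as little → 0x5bfe
  op=0x5bfe>>10=0x16 ⇒ jsr (J)
  imm@[9:0]=0x3fe (s10→-2) ⇒ #-2
  target = base 0x6e14 + off 0x00 + 2 + imm -2 = 0x6e14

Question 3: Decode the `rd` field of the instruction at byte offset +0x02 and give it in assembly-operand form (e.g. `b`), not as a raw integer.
+0x02: 20 8e ⇒ word 0x8e20 (little)
  opcode bits[15:10]=0x23: load/RR
  rd: (w>>7)&0x7=0x4 → e
  rs: (w>>4)&0x7=0x2 → c

e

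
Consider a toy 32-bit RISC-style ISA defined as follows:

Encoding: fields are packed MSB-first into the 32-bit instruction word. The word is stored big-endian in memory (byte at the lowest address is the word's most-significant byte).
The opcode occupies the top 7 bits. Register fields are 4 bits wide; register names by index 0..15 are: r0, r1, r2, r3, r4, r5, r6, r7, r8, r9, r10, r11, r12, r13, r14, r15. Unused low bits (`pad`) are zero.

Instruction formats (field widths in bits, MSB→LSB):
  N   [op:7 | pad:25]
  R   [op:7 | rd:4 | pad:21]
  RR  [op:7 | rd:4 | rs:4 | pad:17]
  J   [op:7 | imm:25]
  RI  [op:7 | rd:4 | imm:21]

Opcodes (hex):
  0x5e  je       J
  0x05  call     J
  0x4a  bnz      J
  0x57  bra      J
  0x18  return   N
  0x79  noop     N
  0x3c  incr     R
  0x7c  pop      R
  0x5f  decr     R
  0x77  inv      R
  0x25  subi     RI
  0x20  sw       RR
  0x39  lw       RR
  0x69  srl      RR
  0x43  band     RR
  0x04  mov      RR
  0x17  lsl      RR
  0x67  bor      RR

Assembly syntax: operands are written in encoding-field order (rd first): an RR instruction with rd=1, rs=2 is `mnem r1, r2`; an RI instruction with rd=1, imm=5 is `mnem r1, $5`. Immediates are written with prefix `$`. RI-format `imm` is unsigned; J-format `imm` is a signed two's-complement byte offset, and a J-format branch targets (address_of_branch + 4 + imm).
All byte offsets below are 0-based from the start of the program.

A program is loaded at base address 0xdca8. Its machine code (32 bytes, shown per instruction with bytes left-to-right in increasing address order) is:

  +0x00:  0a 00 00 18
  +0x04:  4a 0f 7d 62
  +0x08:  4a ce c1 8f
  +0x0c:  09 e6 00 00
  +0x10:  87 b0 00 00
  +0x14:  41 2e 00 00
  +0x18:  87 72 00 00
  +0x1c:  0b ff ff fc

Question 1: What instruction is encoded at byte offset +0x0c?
mov r15, r3

+0x0c: 09 e6 00 00 ⇒ word 0x09e60000 (big)
  top 7b → 0x4 → mov [RR]
  rd@[24:21]=0xf ⇒ r15
  rs@[20:17]=0x3 ⇒ r3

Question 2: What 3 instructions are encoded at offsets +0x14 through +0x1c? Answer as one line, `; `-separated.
+0x14: 41 2e 00 00 ⇒ word 0x412e0000 (big)
  top 7b → 0x20 → sw [RR]
  [24:21] rd=9 = r9
  [20:17] rs=7 = r7
+0x18: 87 72 00 00 ⇒ word 0x87720000 (big)
  top 7b → 0x43 → band [RR]
  [24:21] rd=11 = r11
  [20:17] rs=9 = r9
+0x1c: 0b ff ff fc ⇒ word 0x0bfffffc (big)
  top 7b → 0x5 → call [J]
  [24:0] imm=33554428 (s25→-4) = $-4

sw r9, r7; band r11, r9; call $-4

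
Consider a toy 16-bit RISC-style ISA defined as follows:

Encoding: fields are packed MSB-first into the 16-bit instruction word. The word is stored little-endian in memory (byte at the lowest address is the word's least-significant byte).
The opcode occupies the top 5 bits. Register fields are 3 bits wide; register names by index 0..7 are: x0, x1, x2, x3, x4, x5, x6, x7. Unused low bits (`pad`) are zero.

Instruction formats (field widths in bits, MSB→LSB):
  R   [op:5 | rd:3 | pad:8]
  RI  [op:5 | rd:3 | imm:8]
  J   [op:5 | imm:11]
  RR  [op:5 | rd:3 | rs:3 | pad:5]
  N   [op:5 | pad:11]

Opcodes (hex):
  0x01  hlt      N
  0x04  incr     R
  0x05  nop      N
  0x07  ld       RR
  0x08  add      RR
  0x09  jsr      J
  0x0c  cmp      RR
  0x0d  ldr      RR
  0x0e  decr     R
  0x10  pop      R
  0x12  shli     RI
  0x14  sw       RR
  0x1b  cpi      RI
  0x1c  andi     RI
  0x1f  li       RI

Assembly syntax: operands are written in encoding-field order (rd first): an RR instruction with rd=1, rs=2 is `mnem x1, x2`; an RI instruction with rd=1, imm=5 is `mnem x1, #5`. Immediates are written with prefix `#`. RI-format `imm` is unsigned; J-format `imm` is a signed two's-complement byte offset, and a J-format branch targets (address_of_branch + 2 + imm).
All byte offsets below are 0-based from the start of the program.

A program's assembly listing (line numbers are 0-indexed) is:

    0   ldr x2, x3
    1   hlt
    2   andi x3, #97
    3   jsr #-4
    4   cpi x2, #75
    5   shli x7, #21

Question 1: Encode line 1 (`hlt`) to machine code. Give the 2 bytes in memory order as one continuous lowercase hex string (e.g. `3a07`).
L1: hlt op=0x1:5|pad=0:11 ⇒ 0x0800 ⇒ little 00 08

0008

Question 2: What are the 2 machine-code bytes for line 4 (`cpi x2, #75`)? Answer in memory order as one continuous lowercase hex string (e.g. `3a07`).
4. cpi fields op=0x1b:5|rd=2:3|imm=75:8 → word da4bh → 4b da

4bda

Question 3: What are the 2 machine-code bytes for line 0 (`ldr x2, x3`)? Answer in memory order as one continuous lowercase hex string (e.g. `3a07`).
line 0 (ldr): pack op=0xd:5|rd=2:3|rs=3:3|pad=0:5 = 0x6a60; little→ 60 6a

606a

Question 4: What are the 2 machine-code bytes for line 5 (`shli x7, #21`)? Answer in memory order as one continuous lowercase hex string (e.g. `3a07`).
1597

L5: shli op=0x12:5|rd=7:3|imm=21:8 ⇒ 0x9715 ⇒ little 15 97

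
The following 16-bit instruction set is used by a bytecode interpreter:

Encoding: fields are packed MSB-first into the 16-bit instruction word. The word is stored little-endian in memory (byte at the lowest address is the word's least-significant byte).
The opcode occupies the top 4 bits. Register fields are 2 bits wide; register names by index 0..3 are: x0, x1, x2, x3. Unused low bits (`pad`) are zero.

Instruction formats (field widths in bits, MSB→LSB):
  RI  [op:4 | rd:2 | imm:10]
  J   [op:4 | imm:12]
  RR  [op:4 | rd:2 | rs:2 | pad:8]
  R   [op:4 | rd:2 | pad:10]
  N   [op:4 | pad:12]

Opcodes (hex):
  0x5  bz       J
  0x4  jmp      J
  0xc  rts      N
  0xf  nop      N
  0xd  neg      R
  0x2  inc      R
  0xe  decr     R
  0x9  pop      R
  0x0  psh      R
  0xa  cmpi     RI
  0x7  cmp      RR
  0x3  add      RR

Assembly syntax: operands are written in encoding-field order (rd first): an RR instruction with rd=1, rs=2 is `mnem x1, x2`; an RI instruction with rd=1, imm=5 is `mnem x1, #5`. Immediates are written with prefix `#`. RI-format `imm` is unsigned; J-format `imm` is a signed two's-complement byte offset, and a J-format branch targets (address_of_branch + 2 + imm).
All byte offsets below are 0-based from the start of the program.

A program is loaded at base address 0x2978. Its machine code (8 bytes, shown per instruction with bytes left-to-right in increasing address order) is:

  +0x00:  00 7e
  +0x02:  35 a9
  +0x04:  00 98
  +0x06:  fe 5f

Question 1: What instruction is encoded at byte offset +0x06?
bz #-2

[06] fe 5f → 0x5ffe
  top 4b → 0x5 → bz [J]
  imm: (w>>0)&0xfff=0xffe (s12→-2) → #-2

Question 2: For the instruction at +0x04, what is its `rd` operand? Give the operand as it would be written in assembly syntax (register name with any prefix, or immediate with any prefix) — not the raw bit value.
x2

[04] 00 98 → 0x9800
  op=0x9800>>12=0x9 ⇒ pop (R)
  rd: (w>>10)&0x3=0x2 → x2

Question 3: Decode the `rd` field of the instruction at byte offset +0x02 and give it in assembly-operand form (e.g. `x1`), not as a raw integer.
+0x02: 35 a9 ⇒ word 0xa935 (little)
  op=0xa935>>12=0xa ⇒ cmpi (RI)
  [11:10] rd=2 = x2
  [9:0] imm=309 = #309

x2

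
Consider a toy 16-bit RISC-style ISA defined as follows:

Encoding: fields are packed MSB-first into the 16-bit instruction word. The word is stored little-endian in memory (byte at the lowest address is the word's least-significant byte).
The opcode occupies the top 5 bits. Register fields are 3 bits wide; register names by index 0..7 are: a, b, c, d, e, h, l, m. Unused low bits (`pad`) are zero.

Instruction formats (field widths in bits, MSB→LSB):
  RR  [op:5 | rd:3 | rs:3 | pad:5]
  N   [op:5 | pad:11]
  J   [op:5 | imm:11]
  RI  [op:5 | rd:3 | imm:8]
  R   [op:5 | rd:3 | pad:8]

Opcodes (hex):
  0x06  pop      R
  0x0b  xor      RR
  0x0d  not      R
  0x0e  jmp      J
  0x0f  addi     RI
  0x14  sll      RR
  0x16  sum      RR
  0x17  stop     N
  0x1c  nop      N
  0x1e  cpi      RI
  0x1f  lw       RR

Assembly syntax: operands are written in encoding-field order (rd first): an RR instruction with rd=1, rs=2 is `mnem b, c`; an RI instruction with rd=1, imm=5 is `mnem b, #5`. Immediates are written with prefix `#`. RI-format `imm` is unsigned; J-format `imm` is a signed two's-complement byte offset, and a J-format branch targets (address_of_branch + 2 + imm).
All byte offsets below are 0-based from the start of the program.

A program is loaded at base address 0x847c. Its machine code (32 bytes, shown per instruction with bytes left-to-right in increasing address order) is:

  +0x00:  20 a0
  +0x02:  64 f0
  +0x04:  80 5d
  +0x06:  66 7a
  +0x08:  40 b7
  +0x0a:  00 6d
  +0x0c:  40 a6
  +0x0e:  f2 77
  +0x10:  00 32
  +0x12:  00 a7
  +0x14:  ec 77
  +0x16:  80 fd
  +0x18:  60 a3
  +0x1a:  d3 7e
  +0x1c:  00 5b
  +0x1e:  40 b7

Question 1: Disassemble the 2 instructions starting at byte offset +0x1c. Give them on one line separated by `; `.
[1c] 00 5b → 0x5b00
  op=0x5b00>>11=0xb ⇒ xor (RR)
  rd@[10:8]=0x3 ⇒ d
  rs@[7:5]=0x0 ⇒ a
[1e] 40 b7 → 0xb740
  op=0xb740>>11=0x16 ⇒ sum (RR)
  rd@[10:8]=0x7 ⇒ m
  rs@[7:5]=0x2 ⇒ c

xor d, a; sum m, c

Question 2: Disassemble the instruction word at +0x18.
sll d, d

@+18  little-endian(60 a3) = 0xa360
  top 5b → 0x14 → sll [RR]
  rd: (w>>8)&0x7=0x3 → d
  rs: (w>>5)&0x7=0x3 → d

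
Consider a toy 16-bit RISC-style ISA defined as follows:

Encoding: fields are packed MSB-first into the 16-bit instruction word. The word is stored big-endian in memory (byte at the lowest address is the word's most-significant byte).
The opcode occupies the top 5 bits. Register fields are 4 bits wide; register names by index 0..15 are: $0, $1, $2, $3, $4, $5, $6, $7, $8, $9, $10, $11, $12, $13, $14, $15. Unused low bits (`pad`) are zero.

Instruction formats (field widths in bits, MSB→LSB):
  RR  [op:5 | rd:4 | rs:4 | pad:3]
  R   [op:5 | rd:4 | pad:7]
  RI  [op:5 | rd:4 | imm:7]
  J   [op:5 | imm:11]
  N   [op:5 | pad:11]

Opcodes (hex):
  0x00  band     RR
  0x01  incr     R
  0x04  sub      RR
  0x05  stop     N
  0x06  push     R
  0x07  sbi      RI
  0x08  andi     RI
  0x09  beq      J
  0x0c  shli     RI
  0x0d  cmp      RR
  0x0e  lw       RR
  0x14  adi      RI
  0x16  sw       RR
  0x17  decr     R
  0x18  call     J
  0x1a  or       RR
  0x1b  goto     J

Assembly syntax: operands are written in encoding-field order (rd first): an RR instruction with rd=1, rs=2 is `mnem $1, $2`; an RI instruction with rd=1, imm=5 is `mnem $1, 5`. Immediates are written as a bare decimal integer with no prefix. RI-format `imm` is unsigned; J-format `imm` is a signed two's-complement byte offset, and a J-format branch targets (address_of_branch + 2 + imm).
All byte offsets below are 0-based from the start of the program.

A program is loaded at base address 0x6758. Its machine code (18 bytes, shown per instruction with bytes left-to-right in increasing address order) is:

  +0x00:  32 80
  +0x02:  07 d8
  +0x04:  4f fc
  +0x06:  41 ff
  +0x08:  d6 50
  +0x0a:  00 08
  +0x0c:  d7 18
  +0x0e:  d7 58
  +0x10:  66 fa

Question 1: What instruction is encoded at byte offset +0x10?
off 0x10: read 66 fa as big → 0x66fa
  top 5b → 0xc → shli [RI]
  rd: (w>>7)&0xf=0xd → $13
  imm: (w>>0)&0x7f=0x7a → 122

shli $13, 122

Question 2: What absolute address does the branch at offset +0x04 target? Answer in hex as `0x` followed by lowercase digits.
off 0x04: read 4f fc as big → 0x4ffc
  opcode bits[15:11]=0x9: beq/J
  imm: (w>>0)&0x7ff=0x7fc (s11→-4) → -4
  target = base 0x6758 + off 0x04 + 2 + imm -4 = 0x675a

0x675a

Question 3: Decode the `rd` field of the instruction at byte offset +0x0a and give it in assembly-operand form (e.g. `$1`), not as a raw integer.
$0

off 0x0a: read 00 08 as big → 0x0008
  op=0x0008>>11=0x0 ⇒ band (RR)
  rd: (w>>7)&0xf=0x0 → $0
  rs: (w>>3)&0xf=0x1 → $1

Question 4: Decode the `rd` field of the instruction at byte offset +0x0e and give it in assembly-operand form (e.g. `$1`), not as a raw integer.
$14

@+0e  big-endian(d7 58) = 0xd758
  opcode bits[15:11]=0x1a: or/RR
  rd@[10:7]=0xe ⇒ $14
  rs@[6:3]=0xb ⇒ $11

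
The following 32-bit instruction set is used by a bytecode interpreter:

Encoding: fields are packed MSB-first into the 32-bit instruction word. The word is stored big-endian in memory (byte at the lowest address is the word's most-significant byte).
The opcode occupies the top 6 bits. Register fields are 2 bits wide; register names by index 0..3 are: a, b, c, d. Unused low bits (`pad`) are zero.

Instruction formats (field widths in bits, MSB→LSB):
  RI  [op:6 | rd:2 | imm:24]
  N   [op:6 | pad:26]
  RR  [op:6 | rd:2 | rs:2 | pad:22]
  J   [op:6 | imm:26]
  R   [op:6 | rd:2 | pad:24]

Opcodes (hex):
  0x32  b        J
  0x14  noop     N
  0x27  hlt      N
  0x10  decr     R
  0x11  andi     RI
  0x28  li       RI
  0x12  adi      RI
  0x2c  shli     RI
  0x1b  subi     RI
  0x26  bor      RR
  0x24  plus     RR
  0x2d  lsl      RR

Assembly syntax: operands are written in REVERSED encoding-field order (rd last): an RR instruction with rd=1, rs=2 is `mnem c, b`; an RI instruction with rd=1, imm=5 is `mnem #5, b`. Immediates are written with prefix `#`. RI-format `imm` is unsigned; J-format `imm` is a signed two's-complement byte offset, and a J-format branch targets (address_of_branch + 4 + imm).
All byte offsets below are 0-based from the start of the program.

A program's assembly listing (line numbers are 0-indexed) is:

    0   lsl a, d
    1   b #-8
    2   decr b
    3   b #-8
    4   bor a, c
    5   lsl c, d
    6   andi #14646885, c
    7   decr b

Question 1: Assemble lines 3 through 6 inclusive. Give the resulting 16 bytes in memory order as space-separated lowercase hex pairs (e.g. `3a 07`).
L3: b op=0x32:6|imm=-8:26 ⇒ 0xcbfffff8 ⇒ big cb ff ff f8
L4: bor op=0x26:6|rd=2:2|rs=0:2|pad=0:22 ⇒ 0x9a000000 ⇒ big 9a 00 00 00
L5: lsl op=0x2d:6|rd=3:2|rs=2:2|pad=0:22 ⇒ 0xb7800000 ⇒ big b7 80 00 00
L6: andi op=0x11:6|rd=2:2|imm=14646885:24 ⇒ 0x46df7e65 ⇒ big 46 df 7e 65

cb ff ff f8 9a 00 00 00 b7 80 00 00 46 df 7e 65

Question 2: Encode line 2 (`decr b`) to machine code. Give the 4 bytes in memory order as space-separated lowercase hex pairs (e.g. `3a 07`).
L2: decr op=0x10:6|rd=1:2|pad=0:24 ⇒ 0x41000000 ⇒ big 41 00 00 00

41 00 00 00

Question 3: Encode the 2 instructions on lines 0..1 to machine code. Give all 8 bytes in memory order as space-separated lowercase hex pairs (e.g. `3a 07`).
b7 00 00 00 cb ff ff f8

line 0 (lsl): pack op=0x2d:6|rd=3:2|rs=0:2|pad=0:22 = 0xb7000000; big→ b7 00 00 00
line 1 (b): pack op=0x32:6|imm=-8:26 = 0xcbfffff8; big→ cb ff ff f8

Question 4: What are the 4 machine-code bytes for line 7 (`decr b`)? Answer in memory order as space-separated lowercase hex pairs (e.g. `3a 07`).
41 00 00 00

L7: decr op=0x10:6|rd=1:2|pad=0:24 ⇒ 0x41000000 ⇒ big 41 00 00 00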